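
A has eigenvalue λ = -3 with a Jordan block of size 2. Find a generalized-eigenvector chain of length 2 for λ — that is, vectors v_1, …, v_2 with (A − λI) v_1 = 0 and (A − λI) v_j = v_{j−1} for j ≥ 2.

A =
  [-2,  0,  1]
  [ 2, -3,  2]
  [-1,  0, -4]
A Jordan chain for λ = -3 of length 2:
v_1 = (1, 2, -1)ᵀ
v_2 = (1, 0, 0)ᵀ

Let N = A − (-3)·I. We want v_2 with N^2 v_2 = 0 but N^1 v_2 ≠ 0; then v_{j-1} := N · v_j for j = 2, …, 2.

Pick v_2 = (1, 0, 0)ᵀ.
Then v_1 = N · v_2 = (1, 2, -1)ᵀ.

Sanity check: (A − (-3)·I) v_1 = (0, 0, 0)ᵀ = 0. ✓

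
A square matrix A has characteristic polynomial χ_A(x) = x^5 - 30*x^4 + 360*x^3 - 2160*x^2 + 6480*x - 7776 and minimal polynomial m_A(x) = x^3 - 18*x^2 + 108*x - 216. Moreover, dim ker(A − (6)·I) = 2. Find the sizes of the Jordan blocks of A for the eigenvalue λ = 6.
Block sizes for λ = 6: [3, 2]

Step 1 — from the characteristic polynomial, algebraic multiplicity of λ = 6 is 5. From dim ker(A − (6)·I) = 2, there are exactly 2 Jordan blocks for λ = 6.
Step 2 — from the minimal polynomial, the factor (x − 6)^3 tells us the largest block for λ = 6 has size 3.
Step 3 — with total size 5, 2 blocks, and largest block 3, the block sizes (in nonincreasing order) are [3, 2].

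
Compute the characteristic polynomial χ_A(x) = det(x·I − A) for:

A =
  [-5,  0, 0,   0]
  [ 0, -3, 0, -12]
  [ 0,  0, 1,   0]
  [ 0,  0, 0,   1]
x^4 + 6*x^3 - 22*x + 15

Expanding det(x·I − A) (e.g. by cofactor expansion or by noting that A is similar to its Jordan form J, which has the same characteristic polynomial as A) gives
  χ_A(x) = x^4 + 6*x^3 - 22*x + 15
which factors as (x - 1)^2*(x + 3)*(x + 5). The eigenvalues (with algebraic multiplicities) are λ = -5 with multiplicity 1, λ = -3 with multiplicity 1, λ = 1 with multiplicity 2.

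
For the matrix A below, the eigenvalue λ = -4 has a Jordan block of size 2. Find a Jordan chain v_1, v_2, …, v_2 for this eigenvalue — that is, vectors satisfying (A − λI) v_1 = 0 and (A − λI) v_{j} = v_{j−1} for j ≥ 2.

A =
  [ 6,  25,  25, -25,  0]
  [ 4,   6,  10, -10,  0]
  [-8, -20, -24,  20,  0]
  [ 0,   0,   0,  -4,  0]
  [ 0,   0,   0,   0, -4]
A Jordan chain for λ = -4 of length 2:
v_1 = (10, 4, -8, 0, 0)ᵀ
v_2 = (1, 0, 0, 0, 0)ᵀ

Let N = A − (-4)·I. We want v_2 with N^2 v_2 = 0 but N^1 v_2 ≠ 0; then v_{j-1} := N · v_j for j = 2, …, 2.

Pick v_2 = (1, 0, 0, 0, 0)ᵀ.
Then v_1 = N · v_2 = (10, 4, -8, 0, 0)ᵀ.

Sanity check: (A − (-4)·I) v_1 = (0, 0, 0, 0, 0)ᵀ = 0. ✓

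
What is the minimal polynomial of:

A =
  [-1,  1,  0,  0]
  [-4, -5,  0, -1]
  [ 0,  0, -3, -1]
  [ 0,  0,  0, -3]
x^3 + 9*x^2 + 27*x + 27

The characteristic polynomial is χ_A(x) = (x + 3)^4, so the eigenvalues are known. The minimal polynomial is
  m_A(x) = Π_λ (x − λ)^{k_λ}
where k_λ is the size of the *largest* Jordan block for λ (equivalently, the smallest k with (A − λI)^k v = 0 for every generalised eigenvector v of λ).

  λ = -3: largest Jordan block has size 3, contributing (x + 3)^3

So m_A(x) = (x + 3)^3 = x^3 + 9*x^2 + 27*x + 27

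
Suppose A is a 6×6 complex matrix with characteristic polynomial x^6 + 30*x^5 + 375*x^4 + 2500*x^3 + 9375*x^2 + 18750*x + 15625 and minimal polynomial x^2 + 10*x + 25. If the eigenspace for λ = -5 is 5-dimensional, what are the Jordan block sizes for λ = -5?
Block sizes for λ = -5: [2, 1, 1, 1, 1]

Step 1 — from the characteristic polynomial, algebraic multiplicity of λ = -5 is 6. From dim ker(A − (-5)·I) = 5, there are exactly 5 Jordan blocks for λ = -5.
Step 2 — from the minimal polynomial, the factor (x + 5)^2 tells us the largest block for λ = -5 has size 2.
Step 3 — with total size 6, 5 blocks, and largest block 2, the block sizes (in nonincreasing order) are [2, 1, 1, 1, 1].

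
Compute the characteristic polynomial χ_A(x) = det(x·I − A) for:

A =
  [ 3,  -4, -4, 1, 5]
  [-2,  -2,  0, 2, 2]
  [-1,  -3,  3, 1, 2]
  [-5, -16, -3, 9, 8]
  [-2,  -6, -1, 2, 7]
x^5 - 20*x^4 + 160*x^3 - 640*x^2 + 1280*x - 1024

Expanding det(x·I − A) (e.g. by cofactor expansion or by noting that A is similar to its Jordan form J, which has the same characteristic polynomial as A) gives
  χ_A(x) = x^5 - 20*x^4 + 160*x^3 - 640*x^2 + 1280*x - 1024
which factors as (x - 4)^5. The eigenvalues (with algebraic multiplicities) are λ = 4 with multiplicity 5.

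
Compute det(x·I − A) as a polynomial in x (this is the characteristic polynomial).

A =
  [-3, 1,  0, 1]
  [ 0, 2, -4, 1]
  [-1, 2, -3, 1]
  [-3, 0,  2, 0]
x^4 + 4*x^3 + 6*x^2 + 4*x + 1

Expanding det(x·I − A) (e.g. by cofactor expansion or by noting that A is similar to its Jordan form J, which has the same characteristic polynomial as A) gives
  χ_A(x) = x^4 + 4*x^3 + 6*x^2 + 4*x + 1
which factors as (x + 1)^4. The eigenvalues (with algebraic multiplicities) are λ = -1 with multiplicity 4.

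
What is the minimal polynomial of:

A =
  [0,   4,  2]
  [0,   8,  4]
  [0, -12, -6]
x^2 - 2*x

The characteristic polynomial is χ_A(x) = x^2*(x - 2), so the eigenvalues are known. The minimal polynomial is
  m_A(x) = Π_λ (x − λ)^{k_λ}
where k_λ is the size of the *largest* Jordan block for λ (equivalently, the smallest k with (A − λI)^k v = 0 for every generalised eigenvector v of λ).

  λ = 0: largest Jordan block has size 1, contributing (x − 0)
  λ = 2: largest Jordan block has size 1, contributing (x − 2)

So m_A(x) = x*(x - 2) = x^2 - 2*x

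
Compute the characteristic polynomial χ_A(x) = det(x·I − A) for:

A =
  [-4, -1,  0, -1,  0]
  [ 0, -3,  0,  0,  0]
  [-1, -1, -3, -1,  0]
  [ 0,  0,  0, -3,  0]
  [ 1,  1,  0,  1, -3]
x^5 + 16*x^4 + 102*x^3 + 324*x^2 + 513*x + 324

Expanding det(x·I − A) (e.g. by cofactor expansion or by noting that A is similar to its Jordan form J, which has the same characteristic polynomial as A) gives
  χ_A(x) = x^5 + 16*x^4 + 102*x^3 + 324*x^2 + 513*x + 324
which factors as (x + 3)^4*(x + 4). The eigenvalues (with algebraic multiplicities) are λ = -4 with multiplicity 1, λ = -3 with multiplicity 4.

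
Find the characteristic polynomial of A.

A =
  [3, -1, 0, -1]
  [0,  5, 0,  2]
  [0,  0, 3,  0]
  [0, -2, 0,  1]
x^4 - 12*x^3 + 54*x^2 - 108*x + 81

Expanding det(x·I − A) (e.g. by cofactor expansion or by noting that A is similar to its Jordan form J, which has the same characteristic polynomial as A) gives
  χ_A(x) = x^4 - 12*x^3 + 54*x^2 - 108*x + 81
which factors as (x - 3)^4. The eigenvalues (with algebraic multiplicities) are λ = 3 with multiplicity 4.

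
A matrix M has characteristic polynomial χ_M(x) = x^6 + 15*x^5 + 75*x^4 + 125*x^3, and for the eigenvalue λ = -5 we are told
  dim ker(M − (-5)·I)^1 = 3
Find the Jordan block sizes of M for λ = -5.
Block sizes for λ = -5: [1, 1, 1]

From the dimensions of kernels of powers, the number of Jordan blocks of size at least j is d_j − d_{j−1} where d_j = dim ker(N^j) (with d_0 = 0). Computing the differences gives [3].
The number of blocks of size exactly k is (#blocks of size ≥ k) − (#blocks of size ≥ k + 1), so the partition is: 3 block(s) of size 1.
In nonincreasing order the block sizes are [1, 1, 1].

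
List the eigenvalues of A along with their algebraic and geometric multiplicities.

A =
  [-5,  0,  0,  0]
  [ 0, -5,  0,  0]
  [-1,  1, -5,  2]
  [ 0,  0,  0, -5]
λ = -5: alg = 4, geom = 3

Step 1 — factor the characteristic polynomial to read off the algebraic multiplicities:
  χ_A(x) = (x + 5)^4

Step 2 — compute geometric multiplicities via the rank-nullity identity g(λ) = n − rank(A − λI):
  rank(A − (-5)·I) = 1, so dim ker(A − (-5)·I) = n − 1 = 3

Summary:
  λ = -5: algebraic multiplicity = 4, geometric multiplicity = 3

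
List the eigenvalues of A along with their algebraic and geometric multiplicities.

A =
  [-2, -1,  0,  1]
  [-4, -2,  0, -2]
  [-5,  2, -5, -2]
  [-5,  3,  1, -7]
λ = -4: alg = 4, geom = 2

Step 1 — factor the characteristic polynomial to read off the algebraic multiplicities:
  χ_A(x) = (x + 4)^4

Step 2 — compute geometric multiplicities via the rank-nullity identity g(λ) = n − rank(A − λI):
  rank(A − (-4)·I) = 2, so dim ker(A − (-4)·I) = n − 2 = 2

Summary:
  λ = -4: algebraic multiplicity = 4, geometric multiplicity = 2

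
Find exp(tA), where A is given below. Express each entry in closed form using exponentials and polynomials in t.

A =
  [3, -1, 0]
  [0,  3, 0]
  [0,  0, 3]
e^{tA} =
  [exp(3*t), -t*exp(3*t), 0]
  [0, exp(3*t), 0]
  [0, 0, exp(3*t)]

Strategy: write A = P · J · P⁻¹ where J is a Jordan canonical form, so e^{tA} = P · e^{tJ} · P⁻¹, and e^{tJ} can be computed block-by-block.

A has Jordan form
J =
  [3, 1, 0]
  [0, 3, 0]
  [0, 0, 3]
(up to reordering of blocks).

Per-block formulas:
  For a 2×2 Jordan block J_2(3): exp(t · J_2(3)) = e^(3t)·(I + t·N), where N is the 2×2 nilpotent shift.
  For a 1×1 block at λ = 3: exp(t · [3]) = [e^(3t)].

After assembling e^{tJ} and conjugating by P, we get:

e^{tA} =
  [exp(3*t), -t*exp(3*t), 0]
  [0, exp(3*t), 0]
  [0, 0, exp(3*t)]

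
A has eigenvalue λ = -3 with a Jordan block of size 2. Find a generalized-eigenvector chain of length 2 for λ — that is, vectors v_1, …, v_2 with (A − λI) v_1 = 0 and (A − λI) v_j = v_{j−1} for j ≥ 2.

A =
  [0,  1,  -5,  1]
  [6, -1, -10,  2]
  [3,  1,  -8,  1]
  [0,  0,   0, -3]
A Jordan chain for λ = -3 of length 2:
v_1 = (3, 6, 3, 0)ᵀ
v_2 = (1, 0, 0, 0)ᵀ

Let N = A − (-3)·I. We want v_2 with N^2 v_2 = 0 but N^1 v_2 ≠ 0; then v_{j-1} := N · v_j for j = 2, …, 2.

Pick v_2 = (1, 0, 0, 0)ᵀ.
Then v_1 = N · v_2 = (3, 6, 3, 0)ᵀ.

Sanity check: (A − (-3)·I) v_1 = (0, 0, 0, 0)ᵀ = 0. ✓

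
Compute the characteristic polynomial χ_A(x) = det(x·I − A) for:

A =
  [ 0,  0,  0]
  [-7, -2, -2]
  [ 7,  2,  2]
x^3

Expanding det(x·I − A) (e.g. by cofactor expansion or by noting that A is similar to its Jordan form J, which has the same characteristic polynomial as A) gives
  χ_A(x) = x^3
which factors as x^3. The eigenvalues (with algebraic multiplicities) are λ = 0 with multiplicity 3.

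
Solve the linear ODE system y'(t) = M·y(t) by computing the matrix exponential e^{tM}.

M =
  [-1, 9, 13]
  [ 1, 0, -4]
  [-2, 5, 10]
e^{tM} =
  [-t^2*exp(3*t)/2 - 4*t*exp(3*t) + exp(3*t), t^2*exp(3*t) + 9*t*exp(3*t), 3*t^2*exp(3*t)/2 + 13*t*exp(3*t)]
  [t^2*exp(3*t)/2 + t*exp(3*t), -t^2*exp(3*t) - 3*t*exp(3*t) + exp(3*t), -3*t^2*exp(3*t)/2 - 4*t*exp(3*t)]
  [-t^2*exp(3*t)/2 - 2*t*exp(3*t), t^2*exp(3*t) + 5*t*exp(3*t), 3*t^2*exp(3*t)/2 + 7*t*exp(3*t) + exp(3*t)]

Strategy: write M = P · J · P⁻¹ where J is a Jordan canonical form, so e^{tM} = P · e^{tJ} · P⁻¹, and e^{tJ} can be computed block-by-block.

M has Jordan form
J =
  [3, 1, 0]
  [0, 3, 1]
  [0, 0, 3]
(up to reordering of blocks).

Per-block formulas:
  For a 3×3 Jordan block J_3(3): exp(t · J_3(3)) = e^(3t)·(I + t·N + (t^2/2)·N^2), where N is the 3×3 nilpotent shift.

After assembling e^{tJ} and conjugating by P, we get:

e^{tM} =
  [-t^2*exp(3*t)/2 - 4*t*exp(3*t) + exp(3*t), t^2*exp(3*t) + 9*t*exp(3*t), 3*t^2*exp(3*t)/2 + 13*t*exp(3*t)]
  [t^2*exp(3*t)/2 + t*exp(3*t), -t^2*exp(3*t) - 3*t*exp(3*t) + exp(3*t), -3*t^2*exp(3*t)/2 - 4*t*exp(3*t)]
  [-t^2*exp(3*t)/2 - 2*t*exp(3*t), t^2*exp(3*t) + 5*t*exp(3*t), 3*t^2*exp(3*t)/2 + 7*t*exp(3*t) + exp(3*t)]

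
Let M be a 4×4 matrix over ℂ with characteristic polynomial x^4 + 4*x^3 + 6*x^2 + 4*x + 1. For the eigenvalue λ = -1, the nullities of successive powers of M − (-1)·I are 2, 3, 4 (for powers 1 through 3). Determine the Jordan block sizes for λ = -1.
Block sizes for λ = -1: [3, 1]

From the dimensions of kernels of powers, the number of Jordan blocks of size at least j is d_j − d_{j−1} where d_j = dim ker(N^j) (with d_0 = 0). Computing the differences gives [2, 1, 1].
The number of blocks of size exactly k is (#blocks of size ≥ k) − (#blocks of size ≥ k + 1), so the partition is: 1 block(s) of size 1, 1 block(s) of size 3.
In nonincreasing order the block sizes are [3, 1].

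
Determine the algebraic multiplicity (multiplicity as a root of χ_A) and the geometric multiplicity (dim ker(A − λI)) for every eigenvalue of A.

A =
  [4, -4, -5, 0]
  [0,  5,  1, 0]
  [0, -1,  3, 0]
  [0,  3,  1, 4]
λ = 4: alg = 4, geom = 2

Step 1 — factor the characteristic polynomial to read off the algebraic multiplicities:
  χ_A(x) = (x - 4)^4

Step 2 — compute geometric multiplicities via the rank-nullity identity g(λ) = n − rank(A − λI):
  rank(A − (4)·I) = 2, so dim ker(A − (4)·I) = n − 2 = 2

Summary:
  λ = 4: algebraic multiplicity = 4, geometric multiplicity = 2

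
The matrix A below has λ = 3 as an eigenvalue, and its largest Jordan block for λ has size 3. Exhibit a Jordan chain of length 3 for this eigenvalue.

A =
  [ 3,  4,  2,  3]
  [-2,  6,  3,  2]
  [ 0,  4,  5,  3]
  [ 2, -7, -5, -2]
A Jordan chain for λ = 3 of length 3:
v_1 = (-2, -2, -2, 4)ᵀ
v_2 = (0, -2, 0, 2)ᵀ
v_3 = (1, 0, 0, 0)ᵀ

Let N = A − (3)·I. We want v_3 with N^3 v_3 = 0 but N^2 v_3 ≠ 0; then v_{j-1} := N · v_j for j = 3, …, 2.

Pick v_3 = (1, 0, 0, 0)ᵀ.
Then v_2 = N · v_3 = (0, -2, 0, 2)ᵀ.
Then v_1 = N · v_2 = (-2, -2, -2, 4)ᵀ.

Sanity check: (A − (3)·I) v_1 = (0, 0, 0, 0)ᵀ = 0. ✓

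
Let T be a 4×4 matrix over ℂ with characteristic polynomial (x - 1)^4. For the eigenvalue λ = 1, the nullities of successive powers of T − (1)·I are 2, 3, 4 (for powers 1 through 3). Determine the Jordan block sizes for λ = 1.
Block sizes for λ = 1: [3, 1]

From the dimensions of kernels of powers, the number of Jordan blocks of size at least j is d_j − d_{j−1} where d_j = dim ker(N^j) (with d_0 = 0). Computing the differences gives [2, 1, 1].
The number of blocks of size exactly k is (#blocks of size ≥ k) − (#blocks of size ≥ k + 1), so the partition is: 1 block(s) of size 1, 1 block(s) of size 3.
In nonincreasing order the block sizes are [3, 1].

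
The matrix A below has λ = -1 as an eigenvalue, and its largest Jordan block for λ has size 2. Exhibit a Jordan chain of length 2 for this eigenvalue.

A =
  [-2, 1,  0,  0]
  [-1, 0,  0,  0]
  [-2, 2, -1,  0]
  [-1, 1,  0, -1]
A Jordan chain for λ = -1 of length 2:
v_1 = (-1, -1, -2, -1)ᵀ
v_2 = (1, 0, 0, 0)ᵀ

Let N = A − (-1)·I. We want v_2 with N^2 v_2 = 0 but N^1 v_2 ≠ 0; then v_{j-1} := N · v_j for j = 2, …, 2.

Pick v_2 = (1, 0, 0, 0)ᵀ.
Then v_1 = N · v_2 = (-1, -1, -2, -1)ᵀ.

Sanity check: (A − (-1)·I) v_1 = (0, 0, 0, 0)ᵀ = 0. ✓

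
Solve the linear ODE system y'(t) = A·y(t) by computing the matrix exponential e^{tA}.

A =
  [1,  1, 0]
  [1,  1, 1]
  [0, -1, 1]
e^{tA} =
  [t^2*exp(t)/2 + exp(t), t*exp(t), t^2*exp(t)/2]
  [t*exp(t), exp(t), t*exp(t)]
  [-t^2*exp(t)/2, -t*exp(t), -t^2*exp(t)/2 + exp(t)]

Strategy: write A = P · J · P⁻¹ where J is a Jordan canonical form, so e^{tA} = P · e^{tJ} · P⁻¹, and e^{tJ} can be computed block-by-block.

A has Jordan form
J =
  [1, 1, 0]
  [0, 1, 1]
  [0, 0, 1]
(up to reordering of blocks).

Per-block formulas:
  For a 3×3 Jordan block J_3(1): exp(t · J_3(1)) = e^(1t)·(I + t·N + (t^2/2)·N^2), where N is the 3×3 nilpotent shift.

After assembling e^{tJ} and conjugating by P, we get:

e^{tA} =
  [t^2*exp(t)/2 + exp(t), t*exp(t), t^2*exp(t)/2]
  [t*exp(t), exp(t), t*exp(t)]
  [-t^2*exp(t)/2, -t*exp(t), -t^2*exp(t)/2 + exp(t)]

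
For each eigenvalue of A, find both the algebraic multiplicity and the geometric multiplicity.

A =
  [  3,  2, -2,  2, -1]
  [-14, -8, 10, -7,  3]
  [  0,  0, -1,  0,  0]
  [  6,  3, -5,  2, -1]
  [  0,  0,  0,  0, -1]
λ = -1: alg = 5, geom = 2

Step 1 — factor the characteristic polynomial to read off the algebraic multiplicities:
  χ_A(x) = (x + 1)^5

Step 2 — compute geometric multiplicities via the rank-nullity identity g(λ) = n − rank(A − λI):
  rank(A − (-1)·I) = 3, so dim ker(A − (-1)·I) = n − 3 = 2

Summary:
  λ = -1: algebraic multiplicity = 5, geometric multiplicity = 2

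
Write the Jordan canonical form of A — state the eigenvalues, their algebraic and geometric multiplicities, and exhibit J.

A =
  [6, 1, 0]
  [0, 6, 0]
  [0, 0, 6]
J_2(6) ⊕ J_1(6)

The characteristic polynomial is
  det(x·I − A) = x^3 - 18*x^2 + 108*x - 216 = (x - 6)^3

Eigenvalues and multiplicities (the geometric multiplicity of λ is n − rank(A − λI), which equals the number of Jordan blocks for λ):
  λ = 6: algebraic multiplicity = 3, geometric multiplicity = 2

Determining the block sizes for each eigenvalue:
  λ = 6: 2 blocks summing to 3 forces exactly one block of size 2 and the rest size 1 → block sizes [2, 1]

Assembling the blocks gives a Jordan form
J =
  [6, 1, 0]
  [0, 6, 0]
  [0, 0, 6]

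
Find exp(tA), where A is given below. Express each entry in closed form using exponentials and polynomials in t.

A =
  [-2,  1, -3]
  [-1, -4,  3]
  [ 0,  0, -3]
e^{tA} =
  [t*exp(-3*t) + exp(-3*t), t*exp(-3*t), -3*t*exp(-3*t)]
  [-t*exp(-3*t), -t*exp(-3*t) + exp(-3*t), 3*t*exp(-3*t)]
  [0, 0, exp(-3*t)]

Strategy: write A = P · J · P⁻¹ where J is a Jordan canonical form, so e^{tA} = P · e^{tJ} · P⁻¹, and e^{tJ} can be computed block-by-block.

A has Jordan form
J =
  [-3,  1,  0]
  [ 0, -3,  0]
  [ 0,  0, -3]
(up to reordering of blocks).

Per-block formulas:
  For a 2×2 Jordan block J_2(-3): exp(t · J_2(-3)) = e^(-3t)·(I + t·N), where N is the 2×2 nilpotent shift.
  For a 1×1 block at λ = -3: exp(t · [-3]) = [e^(-3t)].

After assembling e^{tJ} and conjugating by P, we get:

e^{tA} =
  [t*exp(-3*t) + exp(-3*t), t*exp(-3*t), -3*t*exp(-3*t)]
  [-t*exp(-3*t), -t*exp(-3*t) + exp(-3*t), 3*t*exp(-3*t)]
  [0, 0, exp(-3*t)]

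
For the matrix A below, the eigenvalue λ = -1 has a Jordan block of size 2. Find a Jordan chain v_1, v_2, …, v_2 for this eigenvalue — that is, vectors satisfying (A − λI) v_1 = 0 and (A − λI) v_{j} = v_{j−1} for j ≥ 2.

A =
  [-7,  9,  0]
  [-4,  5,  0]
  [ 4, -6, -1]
A Jordan chain for λ = -1 of length 2:
v_1 = (-6, -4, 4)ᵀ
v_2 = (1, 0, 0)ᵀ

Let N = A − (-1)·I. We want v_2 with N^2 v_2 = 0 but N^1 v_2 ≠ 0; then v_{j-1} := N · v_j for j = 2, …, 2.

Pick v_2 = (1, 0, 0)ᵀ.
Then v_1 = N · v_2 = (-6, -4, 4)ᵀ.

Sanity check: (A − (-1)·I) v_1 = (0, 0, 0)ᵀ = 0. ✓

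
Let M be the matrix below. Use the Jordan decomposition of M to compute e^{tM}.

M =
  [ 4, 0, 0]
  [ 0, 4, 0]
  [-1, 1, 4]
e^{tM} =
  [exp(4*t), 0, 0]
  [0, exp(4*t), 0]
  [-t*exp(4*t), t*exp(4*t), exp(4*t)]

Strategy: write M = P · J · P⁻¹ where J is a Jordan canonical form, so e^{tM} = P · e^{tJ} · P⁻¹, and e^{tJ} can be computed block-by-block.

M has Jordan form
J =
  [4, 1, 0]
  [0, 4, 0]
  [0, 0, 4]
(up to reordering of blocks).

Per-block formulas:
  For a 1×1 block at λ = 4: exp(t · [4]) = [e^(4t)].
  For a 2×2 Jordan block J_2(4): exp(t · J_2(4)) = e^(4t)·(I + t·N), where N is the 2×2 nilpotent shift.

After assembling e^{tJ} and conjugating by P, we get:

e^{tM} =
  [exp(4*t), 0, 0]
  [0, exp(4*t), 0]
  [-t*exp(4*t), t*exp(4*t), exp(4*t)]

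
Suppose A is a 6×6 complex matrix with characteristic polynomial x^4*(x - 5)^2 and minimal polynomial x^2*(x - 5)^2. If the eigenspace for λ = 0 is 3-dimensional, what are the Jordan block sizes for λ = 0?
Block sizes for λ = 0: [2, 1, 1]

Step 1 — from the characteristic polynomial, algebraic multiplicity of λ = 0 is 4. From dim ker(A − (0)·I) = 3, there are exactly 3 Jordan blocks for λ = 0.
Step 2 — from the minimal polynomial, the factor (x − 0)^2 tells us the largest block for λ = 0 has size 2.
Step 3 — with total size 4, 3 blocks, and largest block 2, the block sizes (in nonincreasing order) are [2, 1, 1].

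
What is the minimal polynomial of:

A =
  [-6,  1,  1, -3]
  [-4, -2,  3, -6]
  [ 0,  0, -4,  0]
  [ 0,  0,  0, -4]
x^3 + 12*x^2 + 48*x + 64

The characteristic polynomial is χ_A(x) = (x + 4)^4, so the eigenvalues are known. The minimal polynomial is
  m_A(x) = Π_λ (x − λ)^{k_λ}
where k_λ is the size of the *largest* Jordan block for λ (equivalently, the smallest k with (A − λI)^k v = 0 for every generalised eigenvector v of λ).

  λ = -4: largest Jordan block has size 3, contributing (x + 4)^3

So m_A(x) = (x + 4)^3 = x^3 + 12*x^2 + 48*x + 64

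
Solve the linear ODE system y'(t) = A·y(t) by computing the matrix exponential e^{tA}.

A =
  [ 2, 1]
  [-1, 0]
e^{tA} =
  [t*exp(t) + exp(t), t*exp(t)]
  [-t*exp(t), -t*exp(t) + exp(t)]

Strategy: write A = P · J · P⁻¹ where J is a Jordan canonical form, so e^{tA} = P · e^{tJ} · P⁻¹, and e^{tJ} can be computed block-by-block.

A has Jordan form
J =
  [1, 1]
  [0, 1]
(up to reordering of blocks).

Per-block formulas:
  For a 2×2 Jordan block J_2(1): exp(t · J_2(1)) = e^(1t)·(I + t·N), where N is the 2×2 nilpotent shift.

After assembling e^{tJ} and conjugating by P, we get:

e^{tA} =
  [t*exp(t) + exp(t), t*exp(t)]
  [-t*exp(t), -t*exp(t) + exp(t)]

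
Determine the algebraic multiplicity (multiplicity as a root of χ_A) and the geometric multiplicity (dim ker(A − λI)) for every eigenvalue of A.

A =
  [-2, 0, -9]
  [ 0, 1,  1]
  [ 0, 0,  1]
λ = -2: alg = 1, geom = 1; λ = 1: alg = 2, geom = 1

Step 1 — factor the characteristic polynomial to read off the algebraic multiplicities:
  χ_A(x) = (x - 1)^2*(x + 2)

Step 2 — compute geometric multiplicities via the rank-nullity identity g(λ) = n − rank(A − λI):
  rank(A − (-2)·I) = 2, so dim ker(A − (-2)·I) = n − 2 = 1
  rank(A − (1)·I) = 2, so dim ker(A − (1)·I) = n − 2 = 1

Summary:
  λ = -2: algebraic multiplicity = 1, geometric multiplicity = 1
  λ = 1: algebraic multiplicity = 2, geometric multiplicity = 1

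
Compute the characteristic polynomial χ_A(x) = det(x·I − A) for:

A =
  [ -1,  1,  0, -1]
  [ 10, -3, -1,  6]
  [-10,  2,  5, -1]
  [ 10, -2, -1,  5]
x^4 - 6*x^3 + x^2 + 24*x + 16

Expanding det(x·I − A) (e.g. by cofactor expansion or by noting that A is similar to its Jordan form J, which has the same characteristic polynomial as A) gives
  χ_A(x) = x^4 - 6*x^3 + x^2 + 24*x + 16
which factors as (x - 4)^2*(x + 1)^2. The eigenvalues (with algebraic multiplicities) are λ = -1 with multiplicity 2, λ = 4 with multiplicity 2.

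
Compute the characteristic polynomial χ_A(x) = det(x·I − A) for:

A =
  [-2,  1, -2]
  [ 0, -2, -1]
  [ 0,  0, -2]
x^3 + 6*x^2 + 12*x + 8

Expanding det(x·I − A) (e.g. by cofactor expansion or by noting that A is similar to its Jordan form J, which has the same characteristic polynomial as A) gives
  χ_A(x) = x^3 + 6*x^2 + 12*x + 8
which factors as (x + 2)^3. The eigenvalues (with algebraic multiplicities) are λ = -2 with multiplicity 3.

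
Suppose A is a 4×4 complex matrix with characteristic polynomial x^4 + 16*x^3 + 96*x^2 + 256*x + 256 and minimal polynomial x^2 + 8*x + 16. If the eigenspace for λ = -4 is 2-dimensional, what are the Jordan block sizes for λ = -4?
Block sizes for λ = -4: [2, 2]

Step 1 — from the characteristic polynomial, algebraic multiplicity of λ = -4 is 4. From dim ker(A − (-4)·I) = 2, there are exactly 2 Jordan blocks for λ = -4.
Step 2 — from the minimal polynomial, the factor (x + 4)^2 tells us the largest block for λ = -4 has size 2.
Step 3 — with total size 4, 2 blocks, and largest block 2, the block sizes (in nonincreasing order) are [2, 2].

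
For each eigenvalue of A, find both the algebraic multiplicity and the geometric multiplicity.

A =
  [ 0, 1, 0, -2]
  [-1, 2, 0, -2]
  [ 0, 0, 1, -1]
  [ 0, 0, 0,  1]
λ = 1: alg = 4, geom = 2

Step 1 — factor the characteristic polynomial to read off the algebraic multiplicities:
  χ_A(x) = (x - 1)^4

Step 2 — compute geometric multiplicities via the rank-nullity identity g(λ) = n − rank(A − λI):
  rank(A − (1)·I) = 2, so dim ker(A − (1)·I) = n − 2 = 2

Summary:
  λ = 1: algebraic multiplicity = 4, geometric multiplicity = 2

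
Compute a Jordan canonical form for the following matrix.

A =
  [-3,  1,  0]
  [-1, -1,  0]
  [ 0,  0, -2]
J_2(-2) ⊕ J_1(-2)

The characteristic polynomial is
  det(x·I − A) = x^3 + 6*x^2 + 12*x + 8 = (x + 2)^3

Eigenvalues and multiplicities (the geometric multiplicity of λ is n − rank(A − λI), which equals the number of Jordan blocks for λ):
  λ = -2: algebraic multiplicity = 3, geometric multiplicity = 2

Determining the block sizes for each eigenvalue:
  λ = -2: 2 blocks summing to 3 forces exactly one block of size 2 and the rest size 1 → block sizes [2, 1]

Assembling the blocks gives a Jordan form
J =
  [-2,  1,  0]
  [ 0, -2,  0]
  [ 0,  0, -2]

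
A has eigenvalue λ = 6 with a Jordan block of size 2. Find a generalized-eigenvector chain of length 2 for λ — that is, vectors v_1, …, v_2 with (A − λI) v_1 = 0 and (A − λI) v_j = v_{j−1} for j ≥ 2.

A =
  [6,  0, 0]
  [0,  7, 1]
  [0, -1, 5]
A Jordan chain for λ = 6 of length 2:
v_1 = (0, 1, -1)ᵀ
v_2 = (0, 1, 0)ᵀ

Let N = A − (6)·I. We want v_2 with N^2 v_2 = 0 but N^1 v_2 ≠ 0; then v_{j-1} := N · v_j for j = 2, …, 2.

Pick v_2 = (0, 1, 0)ᵀ.
Then v_1 = N · v_2 = (0, 1, -1)ᵀ.

Sanity check: (A − (6)·I) v_1 = (0, 0, 0)ᵀ = 0. ✓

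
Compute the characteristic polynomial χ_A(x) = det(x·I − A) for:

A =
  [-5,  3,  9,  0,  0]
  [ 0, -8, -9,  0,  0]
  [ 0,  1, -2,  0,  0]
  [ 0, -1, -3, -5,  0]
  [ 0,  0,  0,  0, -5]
x^5 + 25*x^4 + 250*x^3 + 1250*x^2 + 3125*x + 3125

Expanding det(x·I − A) (e.g. by cofactor expansion or by noting that A is similar to its Jordan form J, which has the same characteristic polynomial as A) gives
  χ_A(x) = x^5 + 25*x^4 + 250*x^3 + 1250*x^2 + 3125*x + 3125
which factors as (x + 5)^5. The eigenvalues (with algebraic multiplicities) are λ = -5 with multiplicity 5.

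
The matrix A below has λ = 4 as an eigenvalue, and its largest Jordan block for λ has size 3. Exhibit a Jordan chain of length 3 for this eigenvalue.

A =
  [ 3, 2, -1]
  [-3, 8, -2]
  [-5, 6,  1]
A Jordan chain for λ = 4 of length 3:
v_1 = (0, 1, 2)ᵀ
v_2 = (-1, -3, -5)ᵀ
v_3 = (1, 0, 0)ᵀ

Let N = A − (4)·I. We want v_3 with N^3 v_3 = 0 but N^2 v_3 ≠ 0; then v_{j-1} := N · v_j for j = 3, …, 2.

Pick v_3 = (1, 0, 0)ᵀ.
Then v_2 = N · v_3 = (-1, -3, -5)ᵀ.
Then v_1 = N · v_2 = (0, 1, 2)ᵀ.

Sanity check: (A − (4)·I) v_1 = (0, 0, 0)ᵀ = 0. ✓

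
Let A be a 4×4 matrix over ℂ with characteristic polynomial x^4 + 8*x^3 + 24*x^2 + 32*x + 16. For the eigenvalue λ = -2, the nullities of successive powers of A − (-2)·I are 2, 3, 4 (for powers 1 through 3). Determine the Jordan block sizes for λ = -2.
Block sizes for λ = -2: [3, 1]

From the dimensions of kernels of powers, the number of Jordan blocks of size at least j is d_j − d_{j−1} where d_j = dim ker(N^j) (with d_0 = 0). Computing the differences gives [2, 1, 1].
The number of blocks of size exactly k is (#blocks of size ≥ k) − (#blocks of size ≥ k + 1), so the partition is: 1 block(s) of size 1, 1 block(s) of size 3.
In nonincreasing order the block sizes are [3, 1].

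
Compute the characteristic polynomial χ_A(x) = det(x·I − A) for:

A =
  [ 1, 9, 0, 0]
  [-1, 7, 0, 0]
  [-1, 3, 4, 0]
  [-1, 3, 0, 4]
x^4 - 16*x^3 + 96*x^2 - 256*x + 256

Expanding det(x·I − A) (e.g. by cofactor expansion or by noting that A is similar to its Jordan form J, which has the same characteristic polynomial as A) gives
  χ_A(x) = x^4 - 16*x^3 + 96*x^2 - 256*x + 256
which factors as (x - 4)^4. The eigenvalues (with algebraic multiplicities) are λ = 4 with multiplicity 4.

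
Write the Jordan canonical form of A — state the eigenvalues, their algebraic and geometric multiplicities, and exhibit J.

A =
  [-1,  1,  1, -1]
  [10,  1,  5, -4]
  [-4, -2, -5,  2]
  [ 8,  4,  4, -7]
J_3(-3) ⊕ J_1(-3)

The characteristic polynomial is
  det(x·I − A) = x^4 + 12*x^3 + 54*x^2 + 108*x + 81 = (x + 3)^4

Eigenvalues and multiplicities (the geometric multiplicity of λ is n − rank(A − λI), which equals the number of Jordan blocks for λ):
  λ = -3: algebraic multiplicity = 4, geometric multiplicity = 2

Determining the block sizes for each eigenvalue:
  λ = -3: with am = 4 and gm = 2, the partition is not yet determined (e.g. several partitions of 4 into 2 parts exist). Let N = A − (-3)·I. Computing rank(N^1) = 2, rank(N^2) = 1, rank(N^3) = 0; the number of blocks of size ≥ j is rank(N^{j−1}) − rank(N^j), giving [2, 1, 1]. So we have 1 block(s) of size 3, 1 block(s) of size 1 → block sizes [3, 1]

Assembling the blocks gives a Jordan form
J =
  [-3,  1,  0,  0]
  [ 0, -3,  1,  0]
  [ 0,  0, -3,  0]
  [ 0,  0,  0, -3]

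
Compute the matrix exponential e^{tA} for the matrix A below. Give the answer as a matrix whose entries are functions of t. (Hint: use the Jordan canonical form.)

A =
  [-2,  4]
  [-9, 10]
e^{tA} =
  [-6*t*exp(4*t) + exp(4*t), 4*t*exp(4*t)]
  [-9*t*exp(4*t), 6*t*exp(4*t) + exp(4*t)]

Strategy: write A = P · J · P⁻¹ where J is a Jordan canonical form, so e^{tA} = P · e^{tJ} · P⁻¹, and e^{tJ} can be computed block-by-block.

A has Jordan form
J =
  [4, 1]
  [0, 4]
(up to reordering of blocks).

Per-block formulas:
  For a 2×2 Jordan block J_2(4): exp(t · J_2(4)) = e^(4t)·(I + t·N), where N is the 2×2 nilpotent shift.

After assembling e^{tJ} and conjugating by P, we get:

e^{tA} =
  [-6*t*exp(4*t) + exp(4*t), 4*t*exp(4*t)]
  [-9*t*exp(4*t), 6*t*exp(4*t) + exp(4*t)]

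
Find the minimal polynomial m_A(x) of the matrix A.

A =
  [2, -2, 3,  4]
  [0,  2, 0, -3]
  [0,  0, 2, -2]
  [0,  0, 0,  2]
x^2 - 4*x + 4

The characteristic polynomial is χ_A(x) = (x - 2)^4, so the eigenvalues are known. The minimal polynomial is
  m_A(x) = Π_λ (x − λ)^{k_λ}
where k_λ is the size of the *largest* Jordan block for λ (equivalently, the smallest k with (A − λI)^k v = 0 for every generalised eigenvector v of λ).

  λ = 2: largest Jordan block has size 2, contributing (x − 2)^2

So m_A(x) = (x - 2)^2 = x^2 - 4*x + 4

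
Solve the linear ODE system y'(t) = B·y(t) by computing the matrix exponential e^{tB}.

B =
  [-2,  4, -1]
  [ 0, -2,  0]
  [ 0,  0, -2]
e^{tB} =
  [exp(-2*t), 4*t*exp(-2*t), -t*exp(-2*t)]
  [0, exp(-2*t), 0]
  [0, 0, exp(-2*t)]

Strategy: write B = P · J · P⁻¹ where J is a Jordan canonical form, so e^{tB} = P · e^{tJ} · P⁻¹, and e^{tJ} can be computed block-by-block.

B has Jordan form
J =
  [-2,  1,  0]
  [ 0, -2,  0]
  [ 0,  0, -2]
(up to reordering of blocks).

Per-block formulas:
  For a 1×1 block at λ = -2: exp(t · [-2]) = [e^(-2t)].
  For a 2×2 Jordan block J_2(-2): exp(t · J_2(-2)) = e^(-2t)·(I + t·N), where N is the 2×2 nilpotent shift.

After assembling e^{tJ} and conjugating by P, we get:

e^{tB} =
  [exp(-2*t), 4*t*exp(-2*t), -t*exp(-2*t)]
  [0, exp(-2*t), 0]
  [0, 0, exp(-2*t)]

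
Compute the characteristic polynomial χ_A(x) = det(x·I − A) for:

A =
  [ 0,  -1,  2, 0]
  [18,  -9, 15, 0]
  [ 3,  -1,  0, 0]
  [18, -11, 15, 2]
x^4 + 7*x^3 + 9*x^2 - 27*x - 54

Expanding det(x·I − A) (e.g. by cofactor expansion or by noting that A is similar to its Jordan form J, which has the same characteristic polynomial as A) gives
  χ_A(x) = x^4 + 7*x^3 + 9*x^2 - 27*x - 54
which factors as (x - 2)*(x + 3)^3. The eigenvalues (with algebraic multiplicities) are λ = -3 with multiplicity 3, λ = 2 with multiplicity 1.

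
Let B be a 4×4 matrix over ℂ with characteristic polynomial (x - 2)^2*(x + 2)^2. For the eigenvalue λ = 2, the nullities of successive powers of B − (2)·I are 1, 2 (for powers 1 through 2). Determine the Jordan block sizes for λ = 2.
Block sizes for λ = 2: [2]

From the dimensions of kernels of powers, the number of Jordan blocks of size at least j is d_j − d_{j−1} where d_j = dim ker(N^j) (with d_0 = 0). Computing the differences gives [1, 1].
The number of blocks of size exactly k is (#blocks of size ≥ k) − (#blocks of size ≥ k + 1), so the partition is: 1 block(s) of size 2.
In nonincreasing order the block sizes are [2].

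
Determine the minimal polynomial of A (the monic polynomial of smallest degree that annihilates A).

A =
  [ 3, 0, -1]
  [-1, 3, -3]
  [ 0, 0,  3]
x^3 - 9*x^2 + 27*x - 27

The characteristic polynomial is χ_A(x) = (x - 3)^3, so the eigenvalues are known. The minimal polynomial is
  m_A(x) = Π_λ (x − λ)^{k_λ}
where k_λ is the size of the *largest* Jordan block for λ (equivalently, the smallest k with (A − λI)^k v = 0 for every generalised eigenvector v of λ).

  λ = 3: largest Jordan block has size 3, contributing (x − 3)^3

So m_A(x) = (x - 3)^3 = x^3 - 9*x^2 + 27*x - 27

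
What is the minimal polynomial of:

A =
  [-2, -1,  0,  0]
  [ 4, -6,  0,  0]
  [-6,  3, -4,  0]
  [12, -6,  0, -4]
x^2 + 8*x + 16

The characteristic polynomial is χ_A(x) = (x + 4)^4, so the eigenvalues are known. The minimal polynomial is
  m_A(x) = Π_λ (x − λ)^{k_λ}
where k_λ is the size of the *largest* Jordan block for λ (equivalently, the smallest k with (A − λI)^k v = 0 for every generalised eigenvector v of λ).

  λ = -4: largest Jordan block has size 2, contributing (x + 4)^2

So m_A(x) = (x + 4)^2 = x^2 + 8*x + 16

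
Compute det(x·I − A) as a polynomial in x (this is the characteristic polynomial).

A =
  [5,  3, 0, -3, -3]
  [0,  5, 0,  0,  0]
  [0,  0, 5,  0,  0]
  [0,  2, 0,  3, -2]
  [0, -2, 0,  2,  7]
x^5 - 25*x^4 + 250*x^3 - 1250*x^2 + 3125*x - 3125

Expanding det(x·I − A) (e.g. by cofactor expansion or by noting that A is similar to its Jordan form J, which has the same characteristic polynomial as A) gives
  χ_A(x) = x^5 - 25*x^4 + 250*x^3 - 1250*x^2 + 3125*x - 3125
which factors as (x - 5)^5. The eigenvalues (with algebraic multiplicities) are λ = 5 with multiplicity 5.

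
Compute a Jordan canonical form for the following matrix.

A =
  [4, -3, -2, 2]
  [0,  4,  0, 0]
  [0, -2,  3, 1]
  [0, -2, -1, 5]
J_2(4) ⊕ J_2(4)

The characteristic polynomial is
  det(x·I − A) = x^4 - 16*x^3 + 96*x^2 - 256*x + 256 = (x - 4)^4

Eigenvalues and multiplicities (the geometric multiplicity of λ is n − rank(A − λI), which equals the number of Jordan blocks for λ):
  λ = 4: algebraic multiplicity = 4, geometric multiplicity = 2

Determining the block sizes for each eigenvalue:
  λ = 4: with am = 4 and gm = 2, the partition is not yet determined (e.g. several partitions of 4 into 2 parts exist). Let N = A − (4)·I. Computing rank(N^1) = 2, rank(N^2) = 0; the number of blocks of size ≥ j is rank(N^{j−1}) − rank(N^j), giving [2, 2]. So we have 2 block(s) of size 2 → block sizes [2, 2]

Assembling the blocks gives a Jordan form
J =
  [4, 1, 0, 0]
  [0, 4, 0, 0]
  [0, 0, 4, 1]
  [0, 0, 0, 4]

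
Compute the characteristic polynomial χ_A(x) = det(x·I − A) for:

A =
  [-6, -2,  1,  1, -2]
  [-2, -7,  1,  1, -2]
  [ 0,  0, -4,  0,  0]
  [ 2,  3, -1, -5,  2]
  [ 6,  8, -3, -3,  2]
x^5 + 20*x^4 + 160*x^3 + 640*x^2 + 1280*x + 1024

Expanding det(x·I − A) (e.g. by cofactor expansion or by noting that A is similar to its Jordan form J, which has the same characteristic polynomial as A) gives
  χ_A(x) = x^5 + 20*x^4 + 160*x^3 + 640*x^2 + 1280*x + 1024
which factors as (x + 4)^5. The eigenvalues (with algebraic multiplicities) are λ = -4 with multiplicity 5.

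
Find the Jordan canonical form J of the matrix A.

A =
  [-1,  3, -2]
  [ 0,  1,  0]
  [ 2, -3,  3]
J_2(1) ⊕ J_1(1)

The characteristic polynomial is
  det(x·I − A) = x^3 - 3*x^2 + 3*x - 1 = (x - 1)^3

Eigenvalues and multiplicities (the geometric multiplicity of λ is n − rank(A − λI), which equals the number of Jordan blocks for λ):
  λ = 1: algebraic multiplicity = 3, geometric multiplicity = 2

Determining the block sizes for each eigenvalue:
  λ = 1: 2 blocks summing to 3 forces exactly one block of size 2 and the rest size 1 → block sizes [2, 1]

Assembling the blocks gives a Jordan form
J =
  [1, 1, 0]
  [0, 1, 0]
  [0, 0, 1]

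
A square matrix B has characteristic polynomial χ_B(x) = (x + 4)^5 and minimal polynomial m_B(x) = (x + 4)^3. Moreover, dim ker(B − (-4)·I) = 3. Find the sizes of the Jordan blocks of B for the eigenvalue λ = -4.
Block sizes for λ = -4: [3, 1, 1]

Step 1 — from the characteristic polynomial, algebraic multiplicity of λ = -4 is 5. From dim ker(B − (-4)·I) = 3, there are exactly 3 Jordan blocks for λ = -4.
Step 2 — from the minimal polynomial, the factor (x + 4)^3 tells us the largest block for λ = -4 has size 3.
Step 3 — with total size 5, 3 blocks, and largest block 3, the block sizes (in nonincreasing order) are [3, 1, 1].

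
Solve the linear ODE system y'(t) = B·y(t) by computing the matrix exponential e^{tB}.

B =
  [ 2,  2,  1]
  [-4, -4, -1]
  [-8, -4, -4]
e^{tB} =
  [4*t*exp(-2*t) + exp(-2*t), 2*t*exp(-2*t), t*exp(-2*t)]
  [-4*t*exp(-2*t), -2*t*exp(-2*t) + exp(-2*t), -t*exp(-2*t)]
  [-8*t*exp(-2*t), -4*t*exp(-2*t), -2*t*exp(-2*t) + exp(-2*t)]

Strategy: write B = P · J · P⁻¹ where J is a Jordan canonical form, so e^{tB} = P · e^{tJ} · P⁻¹, and e^{tJ} can be computed block-by-block.

B has Jordan form
J =
  [-2,  1,  0]
  [ 0, -2,  0]
  [ 0,  0, -2]
(up to reordering of blocks).

Per-block formulas:
  For a 1×1 block at λ = -2: exp(t · [-2]) = [e^(-2t)].
  For a 2×2 Jordan block J_2(-2): exp(t · J_2(-2)) = e^(-2t)·(I + t·N), where N is the 2×2 nilpotent shift.

After assembling e^{tJ} and conjugating by P, we get:

e^{tB} =
  [4*t*exp(-2*t) + exp(-2*t), 2*t*exp(-2*t), t*exp(-2*t)]
  [-4*t*exp(-2*t), -2*t*exp(-2*t) + exp(-2*t), -t*exp(-2*t)]
  [-8*t*exp(-2*t), -4*t*exp(-2*t), -2*t*exp(-2*t) + exp(-2*t)]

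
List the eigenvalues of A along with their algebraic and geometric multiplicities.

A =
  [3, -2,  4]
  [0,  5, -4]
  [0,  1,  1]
λ = 3: alg = 3, geom = 2

Step 1 — factor the characteristic polynomial to read off the algebraic multiplicities:
  χ_A(x) = (x - 3)^3

Step 2 — compute geometric multiplicities via the rank-nullity identity g(λ) = n − rank(A − λI):
  rank(A − (3)·I) = 1, so dim ker(A − (3)·I) = n − 1 = 2

Summary:
  λ = 3: algebraic multiplicity = 3, geometric multiplicity = 2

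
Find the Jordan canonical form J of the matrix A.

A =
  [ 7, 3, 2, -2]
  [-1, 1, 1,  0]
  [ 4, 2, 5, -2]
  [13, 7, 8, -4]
J_2(2) ⊕ J_1(2) ⊕ J_1(3)

The characteristic polynomial is
  det(x·I − A) = x^4 - 9*x^3 + 30*x^2 - 44*x + 24 = (x - 3)*(x - 2)^3

Eigenvalues and multiplicities (the geometric multiplicity of λ is n − rank(A − λI), which equals the number of Jordan blocks for λ):
  λ = 2: algebraic multiplicity = 3, geometric multiplicity = 2
  λ = 3: algebraic multiplicity = 1, geometric multiplicity = 1

Determining the block sizes for each eigenvalue:
  λ = 2: 2 blocks summing to 3 forces exactly one block of size 2 and the rest size 1 → block sizes [2, 1]
  λ = 3: one block (gm = 1), so the single block has size am = 1 → block sizes [1]

Assembling the blocks gives a Jordan form
J =
  [2, 1, 0, 0]
  [0, 2, 0, 0]
  [0, 0, 2, 0]
  [0, 0, 0, 3]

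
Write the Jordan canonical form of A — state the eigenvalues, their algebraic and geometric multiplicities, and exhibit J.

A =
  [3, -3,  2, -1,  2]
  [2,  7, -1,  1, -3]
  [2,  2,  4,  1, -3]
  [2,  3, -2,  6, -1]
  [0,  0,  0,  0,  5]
J_3(5) ⊕ J_2(5)

The characteristic polynomial is
  det(x·I − A) = x^5 - 25*x^4 + 250*x^3 - 1250*x^2 + 3125*x - 3125 = (x - 5)^5

Eigenvalues and multiplicities (the geometric multiplicity of λ is n − rank(A − λI), which equals the number of Jordan blocks for λ):
  λ = 5: algebraic multiplicity = 5, geometric multiplicity = 2

Determining the block sizes for each eigenvalue:
  λ = 5: with am = 5 and gm = 2, the partition is not yet determined (e.g. several partitions of 5 into 2 parts exist). Let N = A − (5)·I. Computing rank(N^1) = 3, rank(N^2) = 1, rank(N^3) = 0; the number of blocks of size ≥ j is rank(N^{j−1}) − rank(N^j), giving [2, 2, 1]. So we have 1 block(s) of size 3, 1 block(s) of size 2 → block sizes [3, 2]

Assembling the blocks gives a Jordan form
J =
  [5, 1, 0, 0, 0]
  [0, 5, 1, 0, 0]
  [0, 0, 5, 0, 0]
  [0, 0, 0, 5, 1]
  [0, 0, 0, 0, 5]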